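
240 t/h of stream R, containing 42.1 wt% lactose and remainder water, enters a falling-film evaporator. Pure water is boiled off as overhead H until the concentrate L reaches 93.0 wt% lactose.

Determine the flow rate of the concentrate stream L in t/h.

108.6 t/h

lactose is conserved: 240×0.421 = 101.04 t/h all reports to the concentrate.
Concentrate = 101.04/(target fraction) = 108.65 t/h.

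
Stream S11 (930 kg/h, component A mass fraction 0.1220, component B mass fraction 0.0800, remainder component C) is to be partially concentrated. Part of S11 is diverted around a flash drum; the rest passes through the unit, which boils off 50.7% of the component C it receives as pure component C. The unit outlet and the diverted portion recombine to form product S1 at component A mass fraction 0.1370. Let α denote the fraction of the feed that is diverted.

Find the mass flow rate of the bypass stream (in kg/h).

678.3 kg/h

All 930×0.122 = 113.46 kg/h of component A reaches S1, so S1 = 113.46/0.137 = 828.18 kg/h and vapour = 101.82 kg/h.
The evaporator receives (1−α)·930 of feed at 0.798 component C and removes 0.507 of that component C:
0.507×0.798×(1−α)×930 = 101.82
(1−α) = 101.82/376.26 = 0.2706;  α = 0.7294.
Bypass flow = 0.7294×930 = 678.32 kg/h.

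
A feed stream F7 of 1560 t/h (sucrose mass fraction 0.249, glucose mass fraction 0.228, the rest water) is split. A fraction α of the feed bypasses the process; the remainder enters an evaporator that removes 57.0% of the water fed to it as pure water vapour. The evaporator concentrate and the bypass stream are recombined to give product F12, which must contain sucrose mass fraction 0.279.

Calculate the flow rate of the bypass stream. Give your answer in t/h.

997.3 t/h

All 1560×0.249 = 388.44 t/h of sucrose reaches F12, so F12 = 388.44/0.279 = 1392.3 t/h and vapour = 167.74 t/h.
The evaporator receives (1−α)·1560 of feed at 0.523 water and removes 0.570 of that water:
0.570×0.523×(1−α)×1560 = 167.74
(1−α) = 167.74/465.05 = 0.3607;  α = 0.6393.
Bypass flow = 0.6393×1560 = 997.32 t/h.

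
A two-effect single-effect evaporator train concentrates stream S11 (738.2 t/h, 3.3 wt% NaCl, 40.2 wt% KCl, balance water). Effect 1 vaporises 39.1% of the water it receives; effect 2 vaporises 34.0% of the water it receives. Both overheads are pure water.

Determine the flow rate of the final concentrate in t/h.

water in feed = 738.2×0.565 = 417.08 t/h.
After stage 1: water left = (1−0.391)×417.08 = 254; stream total = 575.12 t/h.
After stage 2: water left = (1−0.340)×254 = 167.64; final concentrate = 488.76 t/h.

488.8 t/h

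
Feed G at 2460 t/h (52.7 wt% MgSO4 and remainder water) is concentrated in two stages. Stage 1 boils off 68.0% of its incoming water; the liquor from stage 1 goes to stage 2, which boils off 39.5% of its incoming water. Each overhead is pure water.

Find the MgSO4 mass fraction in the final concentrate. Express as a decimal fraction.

0.852

water in feed = 2460×0.473 = 1163.6 t/h.
After stage 1: water left = (1−0.680)×1163.6 = 372.35; stream total = 1668.8 t/h.
After stage 2: water left = (1−0.395)×372.35 = 225.27; final concentrate = 1521.7 t/h.
MgSO4 fraction = 1296.4/1521.7 = 0.852.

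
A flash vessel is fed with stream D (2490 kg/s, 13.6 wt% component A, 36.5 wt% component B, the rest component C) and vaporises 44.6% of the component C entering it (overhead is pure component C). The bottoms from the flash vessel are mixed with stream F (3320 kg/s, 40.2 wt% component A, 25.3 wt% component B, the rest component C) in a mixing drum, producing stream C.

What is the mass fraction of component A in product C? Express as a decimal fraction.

0.3184

Vapour removed = 0.446×0.499×2490 = 554.16 kg/s; concentrate = 1935.8 kg/s.
component A reaching the mixer = 338.64 (from concentrate) + 3320×0.402 = 1673.3 kg/s.
Product flow = 1935.8 + 3320 = 5255.8 kg/s; component A fraction = 0.3184.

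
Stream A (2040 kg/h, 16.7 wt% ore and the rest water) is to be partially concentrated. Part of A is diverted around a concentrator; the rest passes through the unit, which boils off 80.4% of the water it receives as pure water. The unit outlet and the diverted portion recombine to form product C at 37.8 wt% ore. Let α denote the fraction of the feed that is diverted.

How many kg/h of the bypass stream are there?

All 2040×0.167 = 340.68 kg/h of ore reaches C, so C = 340.68/0.378 = 901.27 kg/h and vapour = 1138.7 kg/h.
The evaporator receives (1−α)·2040 of feed at 0.833 water and removes 0.804 of that water:
0.804×0.833×(1−α)×2040 = 1138.7
(1−α) = 1138.7/1366.3 = 0.8335;  α = 0.1665.
Bypass flow = 0.1665×2040 = 339.72 kg/h.

339.7 kg/h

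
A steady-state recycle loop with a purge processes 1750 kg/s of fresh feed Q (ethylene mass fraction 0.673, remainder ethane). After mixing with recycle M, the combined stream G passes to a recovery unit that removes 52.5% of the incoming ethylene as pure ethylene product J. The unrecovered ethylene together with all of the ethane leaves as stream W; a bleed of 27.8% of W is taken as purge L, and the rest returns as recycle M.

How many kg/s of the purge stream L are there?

ethane enters only via Q and leaves only via the purge: 1750×0.327 = 0.278×(ethane in W), and the recovery unit passes all ethane, so ethane in G = ethane in W = 2058.5 kg/s.
ethylene in G: m_A = 1750×0.673 + (1−0.278)·(1−0.525)·m_A, so m_A = 1177.8/0.6571 = 1792.5 kg/s.
W = (1−0.525)×1792.5 + 2058.5 = 2909.9 kg/s.
Purge L = 0.278×2909.9 = 808.95 kg/s.

808.9 kg/s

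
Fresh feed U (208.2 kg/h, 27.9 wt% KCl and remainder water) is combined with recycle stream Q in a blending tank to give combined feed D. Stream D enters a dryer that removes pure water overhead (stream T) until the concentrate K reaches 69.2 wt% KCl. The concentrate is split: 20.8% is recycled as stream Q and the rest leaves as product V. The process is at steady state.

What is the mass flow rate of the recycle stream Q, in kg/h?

22.05 kg/h

Overall KCl balance (none leaves overhead): KCl in fresh feed = KCl in product, i.e. 208.2×0.279 = (1−0.208)·K·0.692.
K = 58.088/(0.692×0.792) = 105.99 kg/h.
Recycle Q = 0.208×105.99 = 22.045 kg/h.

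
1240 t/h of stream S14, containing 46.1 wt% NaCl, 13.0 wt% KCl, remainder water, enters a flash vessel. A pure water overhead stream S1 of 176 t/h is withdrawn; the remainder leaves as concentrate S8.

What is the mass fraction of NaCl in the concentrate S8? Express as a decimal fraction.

0.537

NaCl is not removed: 1240×0.461 = 571.64 t/h of NaCl enters S8.
Concentrate = 1240 − 176 = 1064 t/h.
Mass fraction = 571.64/1064 = 0.537.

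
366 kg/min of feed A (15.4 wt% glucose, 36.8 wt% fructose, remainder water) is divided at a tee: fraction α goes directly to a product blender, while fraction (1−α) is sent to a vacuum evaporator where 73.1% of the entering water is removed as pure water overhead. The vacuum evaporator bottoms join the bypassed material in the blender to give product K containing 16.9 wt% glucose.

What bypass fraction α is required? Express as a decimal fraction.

0.746

All 366×0.154 = 56.364 kg/min of glucose reaches K, so K = 56.364/0.169 = 333.51 kg/min and vapour = 32.485 kg/min.
The evaporator receives (1−α)·366 of feed at 0.478 water and removes 0.731 of that water:
0.731×0.478×(1−α)×366 = 32.485
(1−α) = 32.485/127.89 = 0.2540;  α = 0.7460.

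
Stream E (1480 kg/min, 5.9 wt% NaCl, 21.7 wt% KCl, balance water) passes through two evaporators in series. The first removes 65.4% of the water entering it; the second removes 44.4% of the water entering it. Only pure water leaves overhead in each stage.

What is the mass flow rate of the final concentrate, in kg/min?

614.6 kg/min

water in feed = 1480×0.724 = 1071.5 kg/min.
After stage 1: water left = (1−0.654)×1071.5 = 370.75; stream total = 779.23 kg/min.
After stage 2: water left = (1−0.444)×370.75 = 206.13; final concentrate = 614.61 kg/min.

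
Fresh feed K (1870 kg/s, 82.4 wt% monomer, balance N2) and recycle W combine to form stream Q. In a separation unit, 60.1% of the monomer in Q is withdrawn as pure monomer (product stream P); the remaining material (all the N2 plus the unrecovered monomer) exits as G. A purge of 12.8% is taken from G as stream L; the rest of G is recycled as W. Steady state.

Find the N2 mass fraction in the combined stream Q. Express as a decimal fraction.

0.521

N2 enters only via K and leaves only via the purge: 1870×0.176 = 0.128×(N2 in G), and the separation unit passes all N2, so N2 in Q = N2 in G = 2571.2 kg/s.
monomer in Q: m_A = 1870×0.824 + (1−0.128)·(1−0.601)·m_A, so m_A = 1540.9/0.6521 = 2363.1 kg/s.
Q = 2363.1 + 2571.2 = 4934.3 kg/s.
N2 fraction in Q = 2571.2/4934.3 = 0.521.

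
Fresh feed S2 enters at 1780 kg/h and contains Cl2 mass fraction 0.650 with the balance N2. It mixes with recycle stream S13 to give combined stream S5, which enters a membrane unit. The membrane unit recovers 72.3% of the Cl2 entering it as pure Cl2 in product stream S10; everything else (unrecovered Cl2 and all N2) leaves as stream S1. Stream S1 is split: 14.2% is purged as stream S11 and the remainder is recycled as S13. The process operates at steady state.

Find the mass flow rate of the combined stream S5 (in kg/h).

5905 kg/h

N2 enters only via S2 and leaves only via the purge: 1780×0.350 = 0.142×(N2 in S1), and the membrane unit passes all N2, so N2 in S5 = N2 in S1 = 4387.3 kg/h.
Cl2 in S5: m_A = 1780×0.650 + (1−0.142)·(1−0.723)·m_A, so m_A = 1157/0.7623 = 1517.7 kg/h.
S5 = 1517.7 + 4387.3 = 5905 kg/h.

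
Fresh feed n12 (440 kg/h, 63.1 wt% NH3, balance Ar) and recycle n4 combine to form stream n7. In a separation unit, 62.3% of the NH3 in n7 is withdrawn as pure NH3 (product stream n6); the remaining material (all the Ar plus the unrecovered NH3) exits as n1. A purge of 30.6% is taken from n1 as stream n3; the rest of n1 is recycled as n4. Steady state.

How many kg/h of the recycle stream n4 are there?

466.6 kg/h

Ar enters only via n12 and leaves only via the purge: 440×0.369 = 0.306×(Ar in n1), and the separation unit passes all Ar, so Ar in n7 = Ar in n1 = 530.59 kg/h.
NH3 in n7: m_A = 440×0.631 + (1−0.306)·(1−0.623)·m_A, so m_A = 277.64/0.7384 = 376.02 kg/h.
n1 = (1−0.623)×376.02 + 530.59 = 672.35 kg/h.
Recycle n4 = (1−0.306)×672.35 = 466.61 kg/h.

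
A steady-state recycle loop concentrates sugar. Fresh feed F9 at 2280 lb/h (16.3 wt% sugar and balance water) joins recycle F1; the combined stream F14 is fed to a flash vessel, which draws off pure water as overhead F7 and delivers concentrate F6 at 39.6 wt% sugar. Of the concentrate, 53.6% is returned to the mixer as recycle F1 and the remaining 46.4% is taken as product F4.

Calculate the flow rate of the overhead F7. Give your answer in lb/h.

Overall sugar balance (none leaves overhead): sugar in fresh feed = sugar in product, i.e. 2280×0.163 = (1−0.536)·F6·0.396.
F6 = 371.64/(0.396×0.464) = 2022.6 lb/h.
Recycle F1 = 0.536×2022.6 = 1084.1 lb/h.
Combined feed F14 = 2280 + 1084.1 = 3364.1 lb/h.
Overhead F7 = F14 − F6 = 3364.1 − 2022.6 = 1341.5 lb/h.

1342 lb/h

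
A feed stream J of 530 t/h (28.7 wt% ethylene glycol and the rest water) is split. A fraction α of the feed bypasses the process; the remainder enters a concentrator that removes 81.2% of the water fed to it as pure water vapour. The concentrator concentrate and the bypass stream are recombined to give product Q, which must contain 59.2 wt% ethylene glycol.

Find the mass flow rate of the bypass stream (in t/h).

58.36 t/h

All 530×0.287 = 152.11 t/h of ethylene glycol reaches Q, so Q = 152.11/0.592 = 256.94 t/h and vapour = 273.06 t/h.
The evaporator receives (1−α)·530 of feed at 0.713 water and removes 0.812 of that water:
0.812×0.713×(1−α)×530 = 273.06
(1−α) = 273.06/306.85 = 0.8899;  α = 0.1101.
Bypass flow = 0.1101×530 = 58.362 t/h.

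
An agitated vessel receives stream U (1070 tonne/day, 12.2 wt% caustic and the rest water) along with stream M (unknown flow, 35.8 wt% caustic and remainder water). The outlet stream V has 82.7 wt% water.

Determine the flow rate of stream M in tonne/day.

Let M be the unknown flow. Total out = 1070 + M.
water balance: 939.46 + 0.642·M = 0.827·(1070 + M)
(0.642 − 0.827)·M = 0.827×1070 − 939.46 = -54.57
M = -54.57 / -0.185 = 294.97 tonne/day

295 tonne/day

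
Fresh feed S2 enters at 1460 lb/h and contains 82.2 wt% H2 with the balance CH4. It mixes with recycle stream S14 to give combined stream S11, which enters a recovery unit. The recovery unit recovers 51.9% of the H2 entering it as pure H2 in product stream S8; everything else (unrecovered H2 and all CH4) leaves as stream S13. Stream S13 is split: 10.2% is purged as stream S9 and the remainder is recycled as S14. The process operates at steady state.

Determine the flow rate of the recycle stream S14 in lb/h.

3200 lb/h

CH4 enters only via S2 and leaves only via the purge: 1460×0.178 = 0.102×(CH4 in S13), and the recovery unit passes all CH4, so CH4 in S11 = CH4 in S13 = 2547.8 lb/h.
H2 in S11: m_A = 1460×0.822 + (1−0.102)·(1−0.519)·m_A, so m_A = 1200.1/0.5681 = 2112.7 lb/h.
S13 = (1−0.519)×2112.7 + 2547.8 = 3564 lb/h.
Recycle S14 = (1−0.102)×3564 = 3200.5 lb/h.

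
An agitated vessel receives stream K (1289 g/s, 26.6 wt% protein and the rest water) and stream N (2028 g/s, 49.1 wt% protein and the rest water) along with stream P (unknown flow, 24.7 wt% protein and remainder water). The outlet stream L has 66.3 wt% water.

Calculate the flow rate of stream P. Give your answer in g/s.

Let P be the unknown flow. Total out = 3317 + P.
water balance: 1978.4 + 0.753·P = 0.663·(3317 + P)
(0.753 − 0.663)·P = 0.663×3317 − 1978.4 = 220.79
P = 220.79 / 0.090 = 2453.3 g/s

2453 g/s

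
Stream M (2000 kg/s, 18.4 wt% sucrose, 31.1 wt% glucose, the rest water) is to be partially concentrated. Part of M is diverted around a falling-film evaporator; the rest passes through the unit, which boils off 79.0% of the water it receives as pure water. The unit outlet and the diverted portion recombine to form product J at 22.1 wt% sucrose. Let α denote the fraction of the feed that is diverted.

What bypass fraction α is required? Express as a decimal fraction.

0.580

All 2000×0.184 = 368 kg/s of sucrose reaches J, so J = 368/0.221 = 1665.2 kg/s and vapour = 334.84 kg/s.
The evaporator receives (1−α)·2000 of feed at 0.505 water and removes 0.790 of that water:
0.790×0.505×(1−α)×2000 = 334.84
(1−α) = 334.84/797.9 = 0.4197;  α = 0.5803.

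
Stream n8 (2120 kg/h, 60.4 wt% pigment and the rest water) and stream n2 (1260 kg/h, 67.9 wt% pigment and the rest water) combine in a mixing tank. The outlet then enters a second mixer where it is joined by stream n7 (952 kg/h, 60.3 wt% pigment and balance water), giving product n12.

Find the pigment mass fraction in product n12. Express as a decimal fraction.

0.6256

Overall, product flow = 4332 kg/h.
pigment in = 2120×0.604 + 1260×0.679 + 952×0.603 = 2710.1 kg/h.
pigment fraction in n12 = 0.6256.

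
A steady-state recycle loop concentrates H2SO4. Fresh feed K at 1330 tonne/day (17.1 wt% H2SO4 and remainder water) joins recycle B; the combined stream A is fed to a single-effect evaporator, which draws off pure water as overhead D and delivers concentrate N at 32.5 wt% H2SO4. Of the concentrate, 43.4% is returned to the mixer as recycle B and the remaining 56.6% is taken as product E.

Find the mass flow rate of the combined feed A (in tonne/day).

Overall H2SO4 balance (none leaves overhead): H2SO4 in fresh feed = H2SO4 in product, i.e. 1330×0.171 = (1−0.434)·N·0.325.
N = 227.43/(0.325×0.566) = 1236.4 tonne/day.
Recycle B = 0.434×1236.4 = 536.58 tonne/day.
Combined feed A = 1330 + 536.58 = 1866.6 tonne/day.

1867 tonne/day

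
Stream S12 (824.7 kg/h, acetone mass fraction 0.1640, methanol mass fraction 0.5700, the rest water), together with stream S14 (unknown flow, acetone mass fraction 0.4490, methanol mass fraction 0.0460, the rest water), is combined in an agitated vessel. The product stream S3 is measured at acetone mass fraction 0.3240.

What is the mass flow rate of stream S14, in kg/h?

1056 kg/h

Let S14 be the unknown flow. Total out = 824.7 + S14.
acetone balance: 135.25 + 0.449·S14 = 0.324·(824.7 + S14)
(0.449 − 0.324)·S14 = 0.324×824.7 − 135.25 = 131.95
S14 = 131.95 / 0.125 = 1055.6 kg/h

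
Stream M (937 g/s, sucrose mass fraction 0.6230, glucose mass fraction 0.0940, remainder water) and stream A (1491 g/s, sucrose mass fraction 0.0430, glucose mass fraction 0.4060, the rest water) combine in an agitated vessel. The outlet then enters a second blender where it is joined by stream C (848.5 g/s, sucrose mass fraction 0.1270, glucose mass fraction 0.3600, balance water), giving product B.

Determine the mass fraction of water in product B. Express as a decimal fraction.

Overall, product flow = 3276.5 g/s.
water in = 937×0.283 + 1491×0.551 + 848.5×0.513 = 1522 g/s.
water fraction in B = 0.4645.

0.4645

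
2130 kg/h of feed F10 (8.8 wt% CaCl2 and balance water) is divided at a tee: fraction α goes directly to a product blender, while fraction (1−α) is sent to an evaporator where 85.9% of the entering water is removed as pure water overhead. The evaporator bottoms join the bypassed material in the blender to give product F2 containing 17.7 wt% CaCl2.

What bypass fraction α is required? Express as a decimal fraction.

0.358

All 2130×0.088 = 187.44 kg/h of CaCl2 reaches F2, so F2 = 187.44/0.177 = 1059 kg/h and vapour = 1071 kg/h.
The evaporator receives (1−α)·2130 of feed at 0.912 water and removes 0.859 of that water:
0.859×0.912×(1−α)×2130 = 1071
(1−α) = 1071/1668.7 = 0.6418;  α = 0.3582.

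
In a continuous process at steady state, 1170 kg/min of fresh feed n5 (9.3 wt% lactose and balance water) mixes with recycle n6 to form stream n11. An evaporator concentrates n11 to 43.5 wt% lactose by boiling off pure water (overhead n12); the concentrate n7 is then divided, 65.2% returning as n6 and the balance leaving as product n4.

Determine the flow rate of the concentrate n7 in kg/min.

718.8 kg/min

Overall lactose balance (none leaves overhead): lactose in fresh feed = lactose in product, i.e. 1170×0.093 = (1−0.652)·n7·0.435.
n7 = 108.81/(0.435×0.348) = 718.79 kg/min.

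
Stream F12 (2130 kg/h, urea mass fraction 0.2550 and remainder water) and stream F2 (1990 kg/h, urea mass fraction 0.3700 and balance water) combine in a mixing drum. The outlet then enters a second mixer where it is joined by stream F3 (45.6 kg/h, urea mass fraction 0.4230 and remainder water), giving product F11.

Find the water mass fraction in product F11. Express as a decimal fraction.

Overall, product flow = 4165.6 kg/h.
water in = 2130×0.745 + 1990×0.630 + 45.6×0.577 = 2866.9 kg/h.
water fraction in F11 = 0.6882.

0.6882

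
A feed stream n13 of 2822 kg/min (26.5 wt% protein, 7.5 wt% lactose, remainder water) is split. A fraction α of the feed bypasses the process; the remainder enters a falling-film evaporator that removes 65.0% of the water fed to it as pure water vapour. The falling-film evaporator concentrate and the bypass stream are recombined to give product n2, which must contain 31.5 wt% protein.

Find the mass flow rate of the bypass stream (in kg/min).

All 2822×0.265 = 747.83 kg/min of protein reaches n2, so n2 = 747.83/0.315 = 2374.1 kg/min and vapour = 447.94 kg/min.
The evaporator receives (1−α)·2822 of feed at 0.660 water and removes 0.650 of that water:
0.650×0.660×(1−α)×2822 = 447.94
(1−α) = 447.94/1210.6 = 0.3700;  α = 0.6300.
Bypass flow = 0.6300×2822 = 1777.9 kg/min.

1778 kg/min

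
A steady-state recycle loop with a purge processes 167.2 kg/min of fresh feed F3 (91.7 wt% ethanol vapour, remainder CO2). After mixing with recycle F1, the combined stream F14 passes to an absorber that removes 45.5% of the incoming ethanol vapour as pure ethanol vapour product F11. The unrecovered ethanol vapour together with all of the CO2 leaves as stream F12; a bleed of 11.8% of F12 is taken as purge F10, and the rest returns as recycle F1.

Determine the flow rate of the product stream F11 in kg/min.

ethanol vapour in F14: m_A = 167.2×0.917 + (1−0.118)·(1−0.455)·m_A, so m_A = 153.32/0.5193 = 295.24 kg/min.
Product F11 = 0.455×295.24 = 134.34 kg/min.

134.3 kg/min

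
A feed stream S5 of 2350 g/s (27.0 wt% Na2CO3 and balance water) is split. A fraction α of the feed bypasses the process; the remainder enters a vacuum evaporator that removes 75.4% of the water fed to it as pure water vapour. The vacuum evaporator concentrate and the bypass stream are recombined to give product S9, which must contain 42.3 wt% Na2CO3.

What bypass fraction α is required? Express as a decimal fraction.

0.343

All 2350×0.270 = 634.5 g/s of Na2CO3 reaches S9, so S9 = 634.5/0.423 = 1500 g/s and vapour = 850 g/s.
The evaporator receives (1−α)·2350 of feed at 0.730 water and removes 0.754 of that water:
0.754×0.730×(1−α)×2350 = 850
(1−α) = 850/1293.5 = 0.6571;  α = 0.3429.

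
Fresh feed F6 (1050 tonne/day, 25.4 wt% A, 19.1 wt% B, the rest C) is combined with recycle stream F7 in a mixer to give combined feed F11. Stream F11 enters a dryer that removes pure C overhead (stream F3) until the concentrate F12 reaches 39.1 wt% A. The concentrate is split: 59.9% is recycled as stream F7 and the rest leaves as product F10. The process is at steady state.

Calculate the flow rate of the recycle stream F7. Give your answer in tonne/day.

1019 tonne/day

Overall A balance (none leaves overhead): A in fresh feed = A in product, i.e. 1050×0.254 = (1−0.599)·F12·0.391.
F12 = 266.7/(0.391×0.401) = 1701 tonne/day.
Recycle F7 = 0.599×1701 = 1018.9 tonne/day.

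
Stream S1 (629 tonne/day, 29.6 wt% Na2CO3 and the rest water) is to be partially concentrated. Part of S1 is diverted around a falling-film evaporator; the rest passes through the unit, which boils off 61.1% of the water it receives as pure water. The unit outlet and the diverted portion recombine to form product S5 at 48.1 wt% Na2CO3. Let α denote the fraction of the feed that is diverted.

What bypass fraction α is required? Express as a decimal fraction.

All 629×0.296 = 186.18 tonne/day of Na2CO3 reaches S5, so S5 = 186.18/0.481 = 387.08 tonne/day and vapour = 241.92 tonne/day.
The evaporator receives (1−α)·629 of feed at 0.704 water and removes 0.611 of that water:
0.611×0.704×(1−α)×629 = 241.92
(1−α) = 241.92/270.56 = 0.8942;  α = 0.1058.

0.106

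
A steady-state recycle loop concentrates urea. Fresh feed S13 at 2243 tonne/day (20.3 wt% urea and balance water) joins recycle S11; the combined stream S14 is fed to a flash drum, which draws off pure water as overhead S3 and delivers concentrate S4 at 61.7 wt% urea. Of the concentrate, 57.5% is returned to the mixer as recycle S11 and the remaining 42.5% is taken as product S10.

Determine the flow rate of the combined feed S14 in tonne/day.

3241 tonne/day

Overall urea balance (none leaves overhead): urea in fresh feed = urea in product, i.e. 2243×0.203 = (1−0.575)·S4·0.617.
S4 = 455.33/(0.617×0.425) = 1736.4 tonne/day.
Recycle S11 = 0.575×1736.4 = 998.43 tonne/day.
Combined feed S14 = 2243 + 998.43 = 3241.4 tonne/day.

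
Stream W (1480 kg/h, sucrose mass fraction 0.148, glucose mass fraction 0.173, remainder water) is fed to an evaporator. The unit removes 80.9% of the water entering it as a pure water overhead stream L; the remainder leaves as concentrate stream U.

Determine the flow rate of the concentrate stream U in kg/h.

water entering = 1480×0.679 = 1004.9 kg/h; overhead removed = 0.809×1004.9 = 812.98 kg/h.
Concentrate = 1480 − 812.98 = 667.02 kg/h.

667 kg/h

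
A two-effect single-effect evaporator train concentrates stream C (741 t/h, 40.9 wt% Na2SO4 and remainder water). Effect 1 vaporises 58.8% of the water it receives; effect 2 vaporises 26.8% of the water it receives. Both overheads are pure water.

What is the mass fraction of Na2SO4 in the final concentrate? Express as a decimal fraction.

water in feed = 741×0.591 = 437.93 t/h.
After stage 1: water left = (1−0.588)×437.93 = 180.43; stream total = 483.5 t/h.
After stage 2: water left = (1−0.268)×180.43 = 132.07; final concentrate = 435.14 t/h.
Na2SO4 fraction = 303.07/435.14 = 0.696.

0.696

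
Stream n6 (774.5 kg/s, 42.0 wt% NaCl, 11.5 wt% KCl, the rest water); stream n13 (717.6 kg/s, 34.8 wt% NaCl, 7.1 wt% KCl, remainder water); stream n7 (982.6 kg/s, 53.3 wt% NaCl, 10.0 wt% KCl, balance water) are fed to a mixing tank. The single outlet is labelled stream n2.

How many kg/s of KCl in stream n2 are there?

KCl out = KCl in = 774.5×0.115 + 717.6×0.071 + 982.6×0.100 = 238.28 kg/s.

238.3 kg/s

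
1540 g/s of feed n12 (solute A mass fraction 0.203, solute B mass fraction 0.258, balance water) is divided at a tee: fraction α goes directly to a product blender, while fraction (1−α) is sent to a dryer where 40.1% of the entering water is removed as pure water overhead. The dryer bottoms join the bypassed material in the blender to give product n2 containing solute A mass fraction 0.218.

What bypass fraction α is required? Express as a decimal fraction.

0.682

All 1540×0.203 = 312.62 g/s of solute A reaches n2, so n2 = 312.62/0.218 = 1434 g/s and vapour = 105.96 g/s.
The evaporator receives (1−α)·1540 of feed at 0.539 water and removes 0.401 of that water:
0.401×0.539×(1−α)×1540 = 105.96
(1−α) = 105.96/332.85 = 0.3183;  α = 0.6817.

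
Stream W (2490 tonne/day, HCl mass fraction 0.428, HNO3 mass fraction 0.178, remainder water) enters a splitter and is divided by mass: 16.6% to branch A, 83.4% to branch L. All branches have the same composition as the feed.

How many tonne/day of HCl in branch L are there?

Branch L total = 0.834×2490 = 2076.7 tonne/day.
HCl in L = 0.428×2076.7 = 888.81 tonne/day.

888.8 tonne/day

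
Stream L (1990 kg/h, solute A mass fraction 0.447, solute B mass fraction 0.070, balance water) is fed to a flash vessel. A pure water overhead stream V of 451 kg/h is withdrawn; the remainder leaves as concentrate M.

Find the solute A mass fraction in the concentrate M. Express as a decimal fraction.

solute A is not removed: 1990×0.447 = 889.53 kg/h of solute A enters M.
Concentrate = 1990 − 451 = 1539 kg/h.
Mass fraction = 889.53/1539 = 0.578.

0.578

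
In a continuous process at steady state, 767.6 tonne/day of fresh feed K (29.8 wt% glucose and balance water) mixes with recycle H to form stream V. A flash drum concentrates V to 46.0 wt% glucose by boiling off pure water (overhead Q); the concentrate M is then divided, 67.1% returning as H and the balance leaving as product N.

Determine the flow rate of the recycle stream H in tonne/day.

Overall glucose balance (none leaves overhead): glucose in fresh feed = glucose in product, i.e. 767.6×0.298 = (1−0.671)·M·0.460.
M = 228.74/(0.460×0.329) = 1511.5 tonne/day.
Recycle H = 0.671×1511.5 = 1014.2 tonne/day.

1014 tonne/day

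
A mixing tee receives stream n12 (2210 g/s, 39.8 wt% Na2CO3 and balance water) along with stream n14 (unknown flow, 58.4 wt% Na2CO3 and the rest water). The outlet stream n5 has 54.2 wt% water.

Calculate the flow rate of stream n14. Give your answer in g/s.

1052 g/s

Let n14 be the unknown flow. Total out = 2210 + n14.
water balance: 1330.4 + 0.416·n14 = 0.542·(2210 + n14)
(0.416 − 0.542)·n14 = 0.542×2210 − 1330.4 = -132.6
n14 = -132.6 / -0.126 = 1052.4 g/s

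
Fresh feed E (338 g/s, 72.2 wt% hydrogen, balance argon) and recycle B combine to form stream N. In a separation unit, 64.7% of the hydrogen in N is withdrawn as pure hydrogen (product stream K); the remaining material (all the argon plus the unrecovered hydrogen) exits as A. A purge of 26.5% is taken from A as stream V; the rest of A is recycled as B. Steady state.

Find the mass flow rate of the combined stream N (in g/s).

684.1 g/s

argon enters only via E and leaves only via the purge: 338×0.278 = 0.265×(argon in A), and the separation unit passes all argon, so argon in N = argon in A = 354.58 g/s.
hydrogen in N: m_A = 338×0.722 + (1−0.265)·(1−0.647)·m_A, so m_A = 244.04/0.7405 = 329.54 g/s.
N = 329.54 + 354.58 = 684.12 g/s.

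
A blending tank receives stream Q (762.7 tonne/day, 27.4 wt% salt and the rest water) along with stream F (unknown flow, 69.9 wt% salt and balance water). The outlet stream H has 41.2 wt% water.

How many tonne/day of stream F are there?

Let F be the unknown flow. Total out = 762.7 + F.
water balance: 553.72 + 0.301·F = 0.412·(762.7 + F)
(0.301 − 0.412)·F = 0.412×762.7 − 553.72 = -239.49
F = -239.49 / -0.111 = 2157.5 tonne/day

2158 tonne/day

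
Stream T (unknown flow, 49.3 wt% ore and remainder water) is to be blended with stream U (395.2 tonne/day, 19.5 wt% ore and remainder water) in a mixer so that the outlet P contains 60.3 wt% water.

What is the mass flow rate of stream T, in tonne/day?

Let T be the unknown flow. Total out = 395.2 + T.
water balance: 318.14 + 0.507·T = 0.603·(395.2 + T)
(0.507 − 0.603)·T = 0.603×395.2 − 318.14 = -79.83
T = -79.83 / -0.096 = 831.57 tonne/day

831.6 tonne/day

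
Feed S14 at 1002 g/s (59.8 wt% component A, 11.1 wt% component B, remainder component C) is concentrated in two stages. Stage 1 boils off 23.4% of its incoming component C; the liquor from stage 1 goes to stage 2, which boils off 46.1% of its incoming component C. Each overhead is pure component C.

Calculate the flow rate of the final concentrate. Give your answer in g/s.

component C in feed = 1002×0.291 = 291.58 g/s.
After stage 1: component C left = (1−0.234)×291.58 = 223.35; stream total = 933.77 g/s.
After stage 2: component C left = (1−0.461)×223.35 = 120.39; final concentrate = 830.8 g/s.

830.8 g/s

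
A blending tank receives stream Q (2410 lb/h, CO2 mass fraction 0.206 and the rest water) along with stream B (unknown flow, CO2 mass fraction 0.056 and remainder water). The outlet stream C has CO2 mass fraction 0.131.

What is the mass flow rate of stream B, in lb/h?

Let B be the unknown flow. Total out = 2410 + B.
CO2 balance: 496.46 + 0.056·B = 0.131·(2410 + B)
(0.056 − 0.131)·B = 0.131×2410 − 496.46 = -180.75
B = -180.75 / -0.075 = 2410 lb/h

2410 lb/h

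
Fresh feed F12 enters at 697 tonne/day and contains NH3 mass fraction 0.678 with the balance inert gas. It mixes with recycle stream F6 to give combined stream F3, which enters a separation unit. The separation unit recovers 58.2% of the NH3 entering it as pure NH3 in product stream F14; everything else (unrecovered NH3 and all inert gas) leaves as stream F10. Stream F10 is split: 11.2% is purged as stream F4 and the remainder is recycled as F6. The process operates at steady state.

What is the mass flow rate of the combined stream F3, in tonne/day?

inert gas enters only via F12 and leaves only via the purge: 697×0.322 = 0.112×(inert gas in F10), and the separation unit passes all inert gas, so inert gas in F3 = inert gas in F10 = 2003.9 tonne/day.
NH3 in F3: m_A = 697×0.678 + (1−0.112)·(1−0.582)·m_A, so m_A = 472.57/0.6288 = 751.52 tonne/day.
F3 = 751.52 + 2003.9 = 2755.4 tonne/day.

2755 tonne/day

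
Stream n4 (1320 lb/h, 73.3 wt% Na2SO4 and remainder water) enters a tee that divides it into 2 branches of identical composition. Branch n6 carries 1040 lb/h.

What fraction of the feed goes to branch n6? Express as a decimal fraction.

0.788

Fraction to n6 = 1040/1320 = 0.7879.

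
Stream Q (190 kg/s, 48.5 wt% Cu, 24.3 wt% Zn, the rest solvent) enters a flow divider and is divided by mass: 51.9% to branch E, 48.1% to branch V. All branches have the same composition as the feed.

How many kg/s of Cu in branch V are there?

44.32 kg/s

Branch V total = 0.481×190 = 91.39 kg/s.
Cu in V = 0.485×91.39 = 44.324 kg/s.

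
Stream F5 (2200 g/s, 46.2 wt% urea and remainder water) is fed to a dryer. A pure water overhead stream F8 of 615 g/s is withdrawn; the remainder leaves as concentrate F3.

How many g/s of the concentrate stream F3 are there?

Concentrate = 2200 − 615 = 1585 g/s.

1585 g/s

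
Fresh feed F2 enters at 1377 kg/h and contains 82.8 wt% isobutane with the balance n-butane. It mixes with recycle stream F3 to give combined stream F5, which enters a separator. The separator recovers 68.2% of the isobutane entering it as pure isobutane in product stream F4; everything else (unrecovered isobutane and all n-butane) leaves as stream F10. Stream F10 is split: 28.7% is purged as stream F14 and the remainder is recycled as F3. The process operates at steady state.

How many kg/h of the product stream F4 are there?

isobutane in F5: m_A = 1377×0.828 + (1−0.287)·(1−0.682)·m_A, so m_A = 1140.2/0.7733 = 1474.5 kg/h.
Product F4 = 0.682×1474.5 = 1005.6 kg/h.

1006 kg/h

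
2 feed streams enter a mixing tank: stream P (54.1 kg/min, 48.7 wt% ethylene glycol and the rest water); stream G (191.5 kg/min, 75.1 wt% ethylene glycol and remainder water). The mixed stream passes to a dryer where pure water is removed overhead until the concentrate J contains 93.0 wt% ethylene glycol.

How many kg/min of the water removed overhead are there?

62.63 kg/min

ethylene glycol entering = 54.1×0.487 + 191.5×0.751 = 170.16 kg/min.
All ethylene glycol reports to J, so J = 170.16/0.930 = 182.97 kg/min.
Total feed = 245.6 kg/min; overhead = 245.6 − 182.97 = 62.629 kg/min.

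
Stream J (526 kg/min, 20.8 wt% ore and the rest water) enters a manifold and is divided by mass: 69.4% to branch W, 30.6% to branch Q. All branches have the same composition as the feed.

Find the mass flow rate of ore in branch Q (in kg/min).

Branch Q total = 0.306×526 = 160.96 kg/min.
ore in Q = 0.208×160.96 = 33.479 kg/min.

33.48 kg/min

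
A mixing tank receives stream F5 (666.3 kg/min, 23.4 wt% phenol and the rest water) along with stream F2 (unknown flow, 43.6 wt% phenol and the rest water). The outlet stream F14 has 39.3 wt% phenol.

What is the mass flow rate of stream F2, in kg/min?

2464 kg/min

Let F2 be the unknown flow. Total out = 666.3 + F2.
phenol balance: 155.91 + 0.436·F2 = 0.393·(666.3 + F2)
(0.436 − 0.393)·F2 = 0.393×666.3 − 155.91 = 105.94
F2 = 105.94 / 0.043 = 2463.8 kg/min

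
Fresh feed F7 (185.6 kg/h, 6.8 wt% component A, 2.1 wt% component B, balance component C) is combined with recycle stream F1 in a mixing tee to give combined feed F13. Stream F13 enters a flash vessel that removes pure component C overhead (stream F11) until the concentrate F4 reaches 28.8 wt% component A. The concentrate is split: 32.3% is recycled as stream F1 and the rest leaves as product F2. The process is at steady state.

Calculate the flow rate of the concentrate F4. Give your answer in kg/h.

64.73 kg/h

Overall component A balance (none leaves overhead): component A in fresh feed = component A in product, i.e. 185.6×0.068 = (1−0.323)·F4·0.288.
F4 = 12.621/(0.288×0.677) = 64.73 kg/h.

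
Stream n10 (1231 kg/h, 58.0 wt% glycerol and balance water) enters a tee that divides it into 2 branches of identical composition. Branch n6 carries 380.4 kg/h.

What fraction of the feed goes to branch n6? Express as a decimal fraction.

Fraction to n6 = 380.4/1231 = 0.3090.

0.309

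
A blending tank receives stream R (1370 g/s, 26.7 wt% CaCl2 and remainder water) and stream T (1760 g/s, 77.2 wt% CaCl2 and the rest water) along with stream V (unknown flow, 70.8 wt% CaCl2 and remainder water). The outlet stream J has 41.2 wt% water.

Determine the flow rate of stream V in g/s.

966.1 g/s

Let V be the unknown flow. Total out = 3130 + V.
water balance: 1405.5 + 0.292·V = 0.412·(3130 + V)
(0.292 − 0.412)·V = 0.412×3130 − 1405.5 = -115.93
V = -115.93 / -0.120 = 966.08 g/s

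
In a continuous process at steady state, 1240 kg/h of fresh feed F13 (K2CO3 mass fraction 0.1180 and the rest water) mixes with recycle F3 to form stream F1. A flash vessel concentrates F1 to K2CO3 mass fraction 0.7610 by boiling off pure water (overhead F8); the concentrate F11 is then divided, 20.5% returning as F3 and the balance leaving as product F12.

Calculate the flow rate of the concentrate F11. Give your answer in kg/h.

241.9 kg/h

Overall K2CO3 balance (none leaves overhead): K2CO3 in fresh feed = K2CO3 in product, i.e. 1240×0.118 = (1−0.205)·F11·0.761.
F11 = 146.32/(0.761×0.795) = 241.85 kg/h.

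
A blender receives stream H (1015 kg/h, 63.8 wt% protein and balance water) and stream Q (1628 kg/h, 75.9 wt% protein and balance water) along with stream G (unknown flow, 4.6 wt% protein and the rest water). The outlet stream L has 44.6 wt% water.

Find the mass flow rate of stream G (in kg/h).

Let G be the unknown flow. Total out = 2643 + G.
water balance: 759.78 + 0.954·G = 0.446·(2643 + G)
(0.954 − 0.446)·G = 0.446×2643 − 759.78 = 419
G = 419 / 0.508 = 824.8 kg/h

824.8 kg/h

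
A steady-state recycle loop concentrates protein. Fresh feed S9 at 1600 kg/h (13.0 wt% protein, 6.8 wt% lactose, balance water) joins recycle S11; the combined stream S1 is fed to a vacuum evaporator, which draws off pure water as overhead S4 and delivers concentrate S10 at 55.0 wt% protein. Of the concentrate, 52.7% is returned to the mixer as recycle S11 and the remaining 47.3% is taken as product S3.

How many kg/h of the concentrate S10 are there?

799.5 kg/h

Overall protein balance (none leaves overhead): protein in fresh feed = protein in product, i.e. 1600×0.130 = (1−0.527)·S10·0.550.
S10 = 208/(0.550×0.473) = 799.54 kg/h.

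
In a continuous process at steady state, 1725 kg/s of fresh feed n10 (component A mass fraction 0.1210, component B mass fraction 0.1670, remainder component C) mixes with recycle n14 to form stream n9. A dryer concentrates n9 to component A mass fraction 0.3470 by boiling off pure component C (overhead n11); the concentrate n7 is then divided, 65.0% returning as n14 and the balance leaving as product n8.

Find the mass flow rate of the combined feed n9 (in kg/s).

2842 kg/s

Overall component A balance (none leaves overhead): component A in fresh feed = component A in product, i.e. 1725×0.121 = (1−0.650)·n7·0.347.
n7 = 208.72/(0.347×0.350) = 1718.6 kg/s.
Recycle n14 = 0.650×1718.6 = 1117.1 kg/s.
Combined feed n9 = 1725 + 1117.1 = 2842.1 kg/s.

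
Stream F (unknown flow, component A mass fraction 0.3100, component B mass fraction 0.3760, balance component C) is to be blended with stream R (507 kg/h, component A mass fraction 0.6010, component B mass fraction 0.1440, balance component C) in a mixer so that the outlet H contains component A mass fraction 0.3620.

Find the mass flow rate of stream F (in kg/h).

Let F be the unknown flow. Total out = 507 + F.
component A balance: 304.71 + 0.310·F = 0.362·(507 + F)
(0.310 − 0.362)·F = 0.362×507 − 304.71 = -121.17
F = -121.17 / -0.052 = 2330.3 kg/h

2330 kg/h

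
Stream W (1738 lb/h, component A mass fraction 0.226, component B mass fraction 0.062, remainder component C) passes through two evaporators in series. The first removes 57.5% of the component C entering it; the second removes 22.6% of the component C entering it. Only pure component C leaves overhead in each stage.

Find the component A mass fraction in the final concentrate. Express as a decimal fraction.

component C in feed = 1738×0.712 = 1237.5 lb/h.
After stage 1: component C left = (1−0.575)×1237.5 = 525.92; stream total = 1026.5 lb/h.
After stage 2: component C left = (1−0.226)×525.92 = 407.06; final concentrate = 907.61 lb/h.
component A fraction = 392.79/907.61 = 0.433.

0.433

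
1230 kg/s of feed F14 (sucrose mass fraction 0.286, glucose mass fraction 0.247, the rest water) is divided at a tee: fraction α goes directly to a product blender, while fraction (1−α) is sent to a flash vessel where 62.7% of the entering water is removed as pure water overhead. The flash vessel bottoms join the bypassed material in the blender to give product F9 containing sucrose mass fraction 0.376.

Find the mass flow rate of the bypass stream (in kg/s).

224.5 kg/s

All 1230×0.286 = 351.78 kg/s of sucrose reaches F9, so F9 = 351.78/0.376 = 935.59 kg/s and vapour = 294.41 kg/s.
The evaporator receives (1−α)·1230 of feed at 0.467 water and removes 0.627 of that water:
0.627×0.467×(1−α)×1230 = 294.41
(1−α) = 294.41/360.16 = 0.8175;  α = 0.1825.
Bypass flow = 0.1825×1230 = 224.52 kg/s.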